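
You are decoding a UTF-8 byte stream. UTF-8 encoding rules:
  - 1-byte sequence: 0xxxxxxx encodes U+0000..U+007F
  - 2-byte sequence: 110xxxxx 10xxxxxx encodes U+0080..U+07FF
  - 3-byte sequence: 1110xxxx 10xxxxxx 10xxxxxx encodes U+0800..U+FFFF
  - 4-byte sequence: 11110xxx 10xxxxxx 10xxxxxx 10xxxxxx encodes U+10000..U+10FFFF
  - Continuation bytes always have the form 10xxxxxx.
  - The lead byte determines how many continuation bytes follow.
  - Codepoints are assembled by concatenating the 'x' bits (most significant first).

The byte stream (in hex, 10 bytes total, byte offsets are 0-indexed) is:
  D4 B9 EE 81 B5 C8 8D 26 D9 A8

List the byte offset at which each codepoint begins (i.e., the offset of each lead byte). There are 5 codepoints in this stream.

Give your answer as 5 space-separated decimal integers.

Answer: 0 2 5 7 8

Derivation:
Byte[0]=D4: 2-byte lead, need 1 cont bytes. acc=0x14
Byte[1]=B9: continuation. acc=(acc<<6)|0x39=0x539
Completed: cp=U+0539 (starts at byte 0)
Byte[2]=EE: 3-byte lead, need 2 cont bytes. acc=0xE
Byte[3]=81: continuation. acc=(acc<<6)|0x01=0x381
Byte[4]=B5: continuation. acc=(acc<<6)|0x35=0xE075
Completed: cp=U+E075 (starts at byte 2)
Byte[5]=C8: 2-byte lead, need 1 cont bytes. acc=0x8
Byte[6]=8D: continuation. acc=(acc<<6)|0x0D=0x20D
Completed: cp=U+020D (starts at byte 5)
Byte[7]=26: 1-byte ASCII. cp=U+0026
Byte[8]=D9: 2-byte lead, need 1 cont bytes. acc=0x19
Byte[9]=A8: continuation. acc=(acc<<6)|0x28=0x668
Completed: cp=U+0668 (starts at byte 8)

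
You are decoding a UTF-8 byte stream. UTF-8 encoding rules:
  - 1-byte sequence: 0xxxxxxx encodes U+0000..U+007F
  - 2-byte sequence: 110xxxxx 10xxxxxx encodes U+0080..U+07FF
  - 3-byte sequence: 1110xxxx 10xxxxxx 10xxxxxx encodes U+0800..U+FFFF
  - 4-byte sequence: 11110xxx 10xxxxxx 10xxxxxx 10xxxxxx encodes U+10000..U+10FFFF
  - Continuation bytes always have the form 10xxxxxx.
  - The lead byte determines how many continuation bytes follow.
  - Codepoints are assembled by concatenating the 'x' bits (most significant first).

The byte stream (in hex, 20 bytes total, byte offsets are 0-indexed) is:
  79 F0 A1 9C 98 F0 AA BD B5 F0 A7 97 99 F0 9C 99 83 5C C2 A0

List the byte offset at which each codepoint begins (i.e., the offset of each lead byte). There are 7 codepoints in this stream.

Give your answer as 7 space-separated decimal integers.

Answer: 0 1 5 9 13 17 18

Derivation:
Byte[0]=79: 1-byte ASCII. cp=U+0079
Byte[1]=F0: 4-byte lead, need 3 cont bytes. acc=0x0
Byte[2]=A1: continuation. acc=(acc<<6)|0x21=0x21
Byte[3]=9C: continuation. acc=(acc<<6)|0x1C=0x85C
Byte[4]=98: continuation. acc=(acc<<6)|0x18=0x21718
Completed: cp=U+21718 (starts at byte 1)
Byte[5]=F0: 4-byte lead, need 3 cont bytes. acc=0x0
Byte[6]=AA: continuation. acc=(acc<<6)|0x2A=0x2A
Byte[7]=BD: continuation. acc=(acc<<6)|0x3D=0xABD
Byte[8]=B5: continuation. acc=(acc<<6)|0x35=0x2AF75
Completed: cp=U+2AF75 (starts at byte 5)
Byte[9]=F0: 4-byte lead, need 3 cont bytes. acc=0x0
Byte[10]=A7: continuation. acc=(acc<<6)|0x27=0x27
Byte[11]=97: continuation. acc=(acc<<6)|0x17=0x9D7
Byte[12]=99: continuation. acc=(acc<<6)|0x19=0x275D9
Completed: cp=U+275D9 (starts at byte 9)
Byte[13]=F0: 4-byte lead, need 3 cont bytes. acc=0x0
Byte[14]=9C: continuation. acc=(acc<<6)|0x1C=0x1C
Byte[15]=99: continuation. acc=(acc<<6)|0x19=0x719
Byte[16]=83: continuation. acc=(acc<<6)|0x03=0x1C643
Completed: cp=U+1C643 (starts at byte 13)
Byte[17]=5C: 1-byte ASCII. cp=U+005C
Byte[18]=C2: 2-byte lead, need 1 cont bytes. acc=0x2
Byte[19]=A0: continuation. acc=(acc<<6)|0x20=0xA0
Completed: cp=U+00A0 (starts at byte 18)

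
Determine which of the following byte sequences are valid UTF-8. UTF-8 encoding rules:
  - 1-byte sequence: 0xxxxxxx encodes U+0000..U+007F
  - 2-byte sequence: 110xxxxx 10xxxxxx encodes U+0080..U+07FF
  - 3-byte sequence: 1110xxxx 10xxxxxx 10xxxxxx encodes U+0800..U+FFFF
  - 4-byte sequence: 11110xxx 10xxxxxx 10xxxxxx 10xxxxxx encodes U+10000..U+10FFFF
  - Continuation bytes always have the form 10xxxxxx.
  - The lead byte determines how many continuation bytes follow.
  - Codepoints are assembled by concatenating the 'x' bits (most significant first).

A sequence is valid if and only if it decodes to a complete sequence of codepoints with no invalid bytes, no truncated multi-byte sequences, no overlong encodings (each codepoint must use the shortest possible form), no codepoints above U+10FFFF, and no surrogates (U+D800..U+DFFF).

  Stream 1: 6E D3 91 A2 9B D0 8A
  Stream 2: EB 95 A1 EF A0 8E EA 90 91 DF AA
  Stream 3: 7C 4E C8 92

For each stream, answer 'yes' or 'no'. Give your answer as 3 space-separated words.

Stream 1: error at byte offset 3. INVALID
Stream 2: decodes cleanly. VALID
Stream 3: decodes cleanly. VALID

Answer: no yes yes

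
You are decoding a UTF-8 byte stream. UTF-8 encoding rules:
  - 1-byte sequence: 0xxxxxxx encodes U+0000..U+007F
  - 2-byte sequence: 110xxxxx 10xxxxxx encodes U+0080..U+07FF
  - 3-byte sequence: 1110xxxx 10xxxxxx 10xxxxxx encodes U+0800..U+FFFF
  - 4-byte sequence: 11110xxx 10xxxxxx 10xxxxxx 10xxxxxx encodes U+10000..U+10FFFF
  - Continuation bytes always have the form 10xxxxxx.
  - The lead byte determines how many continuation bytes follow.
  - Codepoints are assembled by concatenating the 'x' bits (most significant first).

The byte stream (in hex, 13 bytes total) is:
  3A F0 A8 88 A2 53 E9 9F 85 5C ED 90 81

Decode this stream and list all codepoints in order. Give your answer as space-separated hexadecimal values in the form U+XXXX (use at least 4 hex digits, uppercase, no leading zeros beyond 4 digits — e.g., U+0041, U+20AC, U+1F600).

Answer: U+003A U+28222 U+0053 U+97C5 U+005C U+D401

Derivation:
Byte[0]=3A: 1-byte ASCII. cp=U+003A
Byte[1]=F0: 4-byte lead, need 3 cont bytes. acc=0x0
Byte[2]=A8: continuation. acc=(acc<<6)|0x28=0x28
Byte[3]=88: continuation. acc=(acc<<6)|0x08=0xA08
Byte[4]=A2: continuation. acc=(acc<<6)|0x22=0x28222
Completed: cp=U+28222 (starts at byte 1)
Byte[5]=53: 1-byte ASCII. cp=U+0053
Byte[6]=E9: 3-byte lead, need 2 cont bytes. acc=0x9
Byte[7]=9F: continuation. acc=(acc<<6)|0x1F=0x25F
Byte[8]=85: continuation. acc=(acc<<6)|0x05=0x97C5
Completed: cp=U+97C5 (starts at byte 6)
Byte[9]=5C: 1-byte ASCII. cp=U+005C
Byte[10]=ED: 3-byte lead, need 2 cont bytes. acc=0xD
Byte[11]=90: continuation. acc=(acc<<6)|0x10=0x350
Byte[12]=81: continuation. acc=(acc<<6)|0x01=0xD401
Completed: cp=U+D401 (starts at byte 10)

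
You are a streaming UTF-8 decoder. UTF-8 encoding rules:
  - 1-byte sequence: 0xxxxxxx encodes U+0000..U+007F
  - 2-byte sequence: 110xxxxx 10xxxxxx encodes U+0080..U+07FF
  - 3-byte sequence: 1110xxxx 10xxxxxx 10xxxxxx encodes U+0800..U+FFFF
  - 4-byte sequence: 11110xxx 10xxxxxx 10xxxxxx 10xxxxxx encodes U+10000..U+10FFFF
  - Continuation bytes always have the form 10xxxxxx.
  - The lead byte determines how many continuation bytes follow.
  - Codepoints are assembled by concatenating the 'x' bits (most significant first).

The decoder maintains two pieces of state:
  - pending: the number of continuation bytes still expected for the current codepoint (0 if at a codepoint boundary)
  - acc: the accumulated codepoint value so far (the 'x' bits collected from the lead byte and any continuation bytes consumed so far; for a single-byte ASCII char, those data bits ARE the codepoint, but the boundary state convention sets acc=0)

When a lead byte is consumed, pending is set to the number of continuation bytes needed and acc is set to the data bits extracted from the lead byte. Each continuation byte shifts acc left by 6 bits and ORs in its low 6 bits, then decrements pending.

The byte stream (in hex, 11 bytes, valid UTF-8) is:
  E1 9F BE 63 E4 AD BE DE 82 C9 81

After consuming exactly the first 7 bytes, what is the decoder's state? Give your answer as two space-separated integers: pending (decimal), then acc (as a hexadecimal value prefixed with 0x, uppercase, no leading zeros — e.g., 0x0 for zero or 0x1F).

Byte[0]=E1: 3-byte lead. pending=2, acc=0x1
Byte[1]=9F: continuation. acc=(acc<<6)|0x1F=0x5F, pending=1
Byte[2]=BE: continuation. acc=(acc<<6)|0x3E=0x17FE, pending=0
Byte[3]=63: 1-byte. pending=0, acc=0x0
Byte[4]=E4: 3-byte lead. pending=2, acc=0x4
Byte[5]=AD: continuation. acc=(acc<<6)|0x2D=0x12D, pending=1
Byte[6]=BE: continuation. acc=(acc<<6)|0x3E=0x4B7E, pending=0

Answer: 0 0x4B7E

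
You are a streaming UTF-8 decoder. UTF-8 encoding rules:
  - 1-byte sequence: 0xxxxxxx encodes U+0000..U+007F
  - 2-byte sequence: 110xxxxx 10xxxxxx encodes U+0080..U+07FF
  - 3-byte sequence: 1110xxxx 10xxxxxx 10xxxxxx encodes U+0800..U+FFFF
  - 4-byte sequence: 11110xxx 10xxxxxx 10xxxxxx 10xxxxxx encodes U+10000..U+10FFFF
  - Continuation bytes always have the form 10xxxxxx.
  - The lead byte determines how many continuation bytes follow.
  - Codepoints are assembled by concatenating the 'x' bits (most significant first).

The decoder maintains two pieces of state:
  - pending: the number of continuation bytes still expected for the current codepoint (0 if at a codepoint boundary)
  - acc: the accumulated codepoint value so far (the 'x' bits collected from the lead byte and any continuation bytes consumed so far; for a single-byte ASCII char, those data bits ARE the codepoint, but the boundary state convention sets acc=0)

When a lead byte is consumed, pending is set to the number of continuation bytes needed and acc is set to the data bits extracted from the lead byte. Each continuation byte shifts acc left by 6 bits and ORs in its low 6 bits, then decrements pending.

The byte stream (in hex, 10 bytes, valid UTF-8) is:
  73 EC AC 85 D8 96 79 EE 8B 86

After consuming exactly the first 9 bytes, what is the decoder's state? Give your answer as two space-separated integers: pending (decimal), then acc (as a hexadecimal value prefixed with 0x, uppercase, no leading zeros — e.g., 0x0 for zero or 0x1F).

Answer: 1 0x38B

Derivation:
Byte[0]=73: 1-byte. pending=0, acc=0x0
Byte[1]=EC: 3-byte lead. pending=2, acc=0xC
Byte[2]=AC: continuation. acc=(acc<<6)|0x2C=0x32C, pending=1
Byte[3]=85: continuation. acc=(acc<<6)|0x05=0xCB05, pending=0
Byte[4]=D8: 2-byte lead. pending=1, acc=0x18
Byte[5]=96: continuation. acc=(acc<<6)|0x16=0x616, pending=0
Byte[6]=79: 1-byte. pending=0, acc=0x0
Byte[7]=EE: 3-byte lead. pending=2, acc=0xE
Byte[8]=8B: continuation. acc=(acc<<6)|0x0B=0x38B, pending=1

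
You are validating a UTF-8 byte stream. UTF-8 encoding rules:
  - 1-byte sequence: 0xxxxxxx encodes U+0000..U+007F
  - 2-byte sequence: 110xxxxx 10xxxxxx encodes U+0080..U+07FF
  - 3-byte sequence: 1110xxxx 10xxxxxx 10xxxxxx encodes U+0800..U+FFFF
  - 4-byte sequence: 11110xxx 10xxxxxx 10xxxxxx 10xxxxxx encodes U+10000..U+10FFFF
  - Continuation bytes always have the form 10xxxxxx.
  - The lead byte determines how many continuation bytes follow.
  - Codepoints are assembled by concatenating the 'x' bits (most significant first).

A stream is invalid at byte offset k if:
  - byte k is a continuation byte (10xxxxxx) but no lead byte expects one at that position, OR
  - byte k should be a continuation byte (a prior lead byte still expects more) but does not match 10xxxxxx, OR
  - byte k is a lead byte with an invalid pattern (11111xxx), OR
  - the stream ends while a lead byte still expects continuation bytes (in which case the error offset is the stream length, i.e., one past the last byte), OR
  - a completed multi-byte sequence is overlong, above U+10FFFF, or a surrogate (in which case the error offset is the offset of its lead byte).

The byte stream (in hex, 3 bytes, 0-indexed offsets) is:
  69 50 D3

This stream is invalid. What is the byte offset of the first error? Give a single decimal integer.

Byte[0]=69: 1-byte ASCII. cp=U+0069
Byte[1]=50: 1-byte ASCII. cp=U+0050
Byte[2]=D3: 2-byte lead, need 1 cont bytes. acc=0x13
Byte[3]: stream ended, expected continuation. INVALID

Answer: 3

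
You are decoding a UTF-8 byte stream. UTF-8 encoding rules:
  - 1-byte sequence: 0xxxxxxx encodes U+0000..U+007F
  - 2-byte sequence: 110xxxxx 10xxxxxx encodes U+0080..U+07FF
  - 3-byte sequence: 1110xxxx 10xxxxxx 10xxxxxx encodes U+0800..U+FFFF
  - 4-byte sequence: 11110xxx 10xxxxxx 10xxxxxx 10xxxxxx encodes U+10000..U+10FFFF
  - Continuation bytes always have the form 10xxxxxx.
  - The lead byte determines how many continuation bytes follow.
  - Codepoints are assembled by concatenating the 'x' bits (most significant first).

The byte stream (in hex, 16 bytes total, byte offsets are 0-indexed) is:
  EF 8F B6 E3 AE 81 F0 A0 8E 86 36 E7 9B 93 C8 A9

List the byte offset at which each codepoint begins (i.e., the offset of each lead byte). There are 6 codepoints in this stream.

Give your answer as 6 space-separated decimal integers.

Byte[0]=EF: 3-byte lead, need 2 cont bytes. acc=0xF
Byte[1]=8F: continuation. acc=(acc<<6)|0x0F=0x3CF
Byte[2]=B6: continuation. acc=(acc<<6)|0x36=0xF3F6
Completed: cp=U+F3F6 (starts at byte 0)
Byte[3]=E3: 3-byte lead, need 2 cont bytes. acc=0x3
Byte[4]=AE: continuation. acc=(acc<<6)|0x2E=0xEE
Byte[5]=81: continuation. acc=(acc<<6)|0x01=0x3B81
Completed: cp=U+3B81 (starts at byte 3)
Byte[6]=F0: 4-byte lead, need 3 cont bytes. acc=0x0
Byte[7]=A0: continuation. acc=(acc<<6)|0x20=0x20
Byte[8]=8E: continuation. acc=(acc<<6)|0x0E=0x80E
Byte[9]=86: continuation. acc=(acc<<6)|0x06=0x20386
Completed: cp=U+20386 (starts at byte 6)
Byte[10]=36: 1-byte ASCII. cp=U+0036
Byte[11]=E7: 3-byte lead, need 2 cont bytes. acc=0x7
Byte[12]=9B: continuation. acc=(acc<<6)|0x1B=0x1DB
Byte[13]=93: continuation. acc=(acc<<6)|0x13=0x76D3
Completed: cp=U+76D3 (starts at byte 11)
Byte[14]=C8: 2-byte lead, need 1 cont bytes. acc=0x8
Byte[15]=A9: continuation. acc=(acc<<6)|0x29=0x229
Completed: cp=U+0229 (starts at byte 14)

Answer: 0 3 6 10 11 14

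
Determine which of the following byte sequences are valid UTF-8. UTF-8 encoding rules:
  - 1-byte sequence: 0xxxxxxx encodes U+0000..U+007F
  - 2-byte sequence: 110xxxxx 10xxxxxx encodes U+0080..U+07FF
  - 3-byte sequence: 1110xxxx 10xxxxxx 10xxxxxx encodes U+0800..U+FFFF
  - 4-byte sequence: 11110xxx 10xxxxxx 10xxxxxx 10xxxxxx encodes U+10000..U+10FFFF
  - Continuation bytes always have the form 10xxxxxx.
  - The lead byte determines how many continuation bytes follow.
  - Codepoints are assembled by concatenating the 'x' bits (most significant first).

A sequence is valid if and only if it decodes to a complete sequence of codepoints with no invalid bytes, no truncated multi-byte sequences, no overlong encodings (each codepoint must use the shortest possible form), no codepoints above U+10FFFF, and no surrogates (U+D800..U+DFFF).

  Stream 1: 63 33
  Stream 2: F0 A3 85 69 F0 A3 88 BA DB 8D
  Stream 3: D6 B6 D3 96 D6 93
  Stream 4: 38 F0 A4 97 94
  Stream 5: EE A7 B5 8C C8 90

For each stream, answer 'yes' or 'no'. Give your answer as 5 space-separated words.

Answer: yes no yes yes no

Derivation:
Stream 1: decodes cleanly. VALID
Stream 2: error at byte offset 3. INVALID
Stream 3: decodes cleanly. VALID
Stream 4: decodes cleanly. VALID
Stream 5: error at byte offset 3. INVALID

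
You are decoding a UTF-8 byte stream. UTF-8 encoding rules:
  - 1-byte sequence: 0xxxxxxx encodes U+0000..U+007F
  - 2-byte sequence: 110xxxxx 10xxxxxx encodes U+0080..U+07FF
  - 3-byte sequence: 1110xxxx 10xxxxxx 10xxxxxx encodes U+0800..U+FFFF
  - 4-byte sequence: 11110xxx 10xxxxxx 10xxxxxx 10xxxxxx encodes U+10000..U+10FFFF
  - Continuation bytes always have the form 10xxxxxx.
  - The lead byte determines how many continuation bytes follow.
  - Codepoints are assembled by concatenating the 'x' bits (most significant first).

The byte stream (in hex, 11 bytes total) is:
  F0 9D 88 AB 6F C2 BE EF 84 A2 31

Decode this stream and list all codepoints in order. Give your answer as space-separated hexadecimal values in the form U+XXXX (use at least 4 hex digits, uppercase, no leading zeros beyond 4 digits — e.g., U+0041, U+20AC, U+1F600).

Answer: U+1D22B U+006F U+00BE U+F122 U+0031

Derivation:
Byte[0]=F0: 4-byte lead, need 3 cont bytes. acc=0x0
Byte[1]=9D: continuation. acc=(acc<<6)|0x1D=0x1D
Byte[2]=88: continuation. acc=(acc<<6)|0x08=0x748
Byte[3]=AB: continuation. acc=(acc<<6)|0x2B=0x1D22B
Completed: cp=U+1D22B (starts at byte 0)
Byte[4]=6F: 1-byte ASCII. cp=U+006F
Byte[5]=C2: 2-byte lead, need 1 cont bytes. acc=0x2
Byte[6]=BE: continuation. acc=(acc<<6)|0x3E=0xBE
Completed: cp=U+00BE (starts at byte 5)
Byte[7]=EF: 3-byte lead, need 2 cont bytes. acc=0xF
Byte[8]=84: continuation. acc=(acc<<6)|0x04=0x3C4
Byte[9]=A2: continuation. acc=(acc<<6)|0x22=0xF122
Completed: cp=U+F122 (starts at byte 7)
Byte[10]=31: 1-byte ASCII. cp=U+0031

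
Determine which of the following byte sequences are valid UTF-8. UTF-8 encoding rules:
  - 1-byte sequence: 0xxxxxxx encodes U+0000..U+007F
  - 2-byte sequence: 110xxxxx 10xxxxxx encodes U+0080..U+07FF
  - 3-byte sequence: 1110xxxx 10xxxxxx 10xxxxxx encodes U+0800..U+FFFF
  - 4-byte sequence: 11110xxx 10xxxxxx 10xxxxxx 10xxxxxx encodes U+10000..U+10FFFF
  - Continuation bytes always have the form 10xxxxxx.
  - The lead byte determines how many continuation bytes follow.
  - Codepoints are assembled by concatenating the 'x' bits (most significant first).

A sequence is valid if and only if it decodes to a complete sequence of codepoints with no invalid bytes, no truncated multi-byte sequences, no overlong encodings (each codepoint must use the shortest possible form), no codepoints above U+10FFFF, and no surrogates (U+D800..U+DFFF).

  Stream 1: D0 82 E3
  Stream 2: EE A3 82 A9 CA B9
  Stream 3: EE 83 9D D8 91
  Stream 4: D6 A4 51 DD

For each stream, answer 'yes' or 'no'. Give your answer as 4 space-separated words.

Stream 1: error at byte offset 3. INVALID
Stream 2: error at byte offset 3. INVALID
Stream 3: decodes cleanly. VALID
Stream 4: error at byte offset 4. INVALID

Answer: no no yes no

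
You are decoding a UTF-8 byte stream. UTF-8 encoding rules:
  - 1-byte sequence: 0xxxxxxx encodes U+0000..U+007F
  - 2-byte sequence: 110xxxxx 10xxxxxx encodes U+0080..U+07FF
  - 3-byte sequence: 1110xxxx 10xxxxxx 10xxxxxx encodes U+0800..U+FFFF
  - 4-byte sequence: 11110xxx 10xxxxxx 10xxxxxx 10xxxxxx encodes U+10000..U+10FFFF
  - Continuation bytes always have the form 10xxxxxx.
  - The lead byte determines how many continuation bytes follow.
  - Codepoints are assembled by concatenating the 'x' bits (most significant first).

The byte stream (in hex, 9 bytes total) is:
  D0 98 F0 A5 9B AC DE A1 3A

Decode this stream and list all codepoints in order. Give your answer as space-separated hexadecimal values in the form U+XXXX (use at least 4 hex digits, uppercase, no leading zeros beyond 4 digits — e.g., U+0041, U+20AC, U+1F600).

Byte[0]=D0: 2-byte lead, need 1 cont bytes. acc=0x10
Byte[1]=98: continuation. acc=(acc<<6)|0x18=0x418
Completed: cp=U+0418 (starts at byte 0)
Byte[2]=F0: 4-byte lead, need 3 cont bytes. acc=0x0
Byte[3]=A5: continuation. acc=(acc<<6)|0x25=0x25
Byte[4]=9B: continuation. acc=(acc<<6)|0x1B=0x95B
Byte[5]=AC: continuation. acc=(acc<<6)|0x2C=0x256EC
Completed: cp=U+256EC (starts at byte 2)
Byte[6]=DE: 2-byte lead, need 1 cont bytes. acc=0x1E
Byte[7]=A1: continuation. acc=(acc<<6)|0x21=0x7A1
Completed: cp=U+07A1 (starts at byte 6)
Byte[8]=3A: 1-byte ASCII. cp=U+003A

Answer: U+0418 U+256EC U+07A1 U+003A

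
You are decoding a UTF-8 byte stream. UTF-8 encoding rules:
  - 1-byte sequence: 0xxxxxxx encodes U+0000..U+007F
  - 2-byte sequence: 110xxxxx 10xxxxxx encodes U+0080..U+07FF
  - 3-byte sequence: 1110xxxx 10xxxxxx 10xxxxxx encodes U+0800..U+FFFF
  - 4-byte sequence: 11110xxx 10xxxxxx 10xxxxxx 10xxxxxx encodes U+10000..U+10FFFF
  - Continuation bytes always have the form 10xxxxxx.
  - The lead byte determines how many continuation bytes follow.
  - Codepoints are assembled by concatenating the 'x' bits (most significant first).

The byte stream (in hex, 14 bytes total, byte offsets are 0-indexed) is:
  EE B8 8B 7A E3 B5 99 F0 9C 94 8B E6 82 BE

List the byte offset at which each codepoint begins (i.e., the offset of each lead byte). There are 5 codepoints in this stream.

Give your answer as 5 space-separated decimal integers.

Answer: 0 3 4 7 11

Derivation:
Byte[0]=EE: 3-byte lead, need 2 cont bytes. acc=0xE
Byte[1]=B8: continuation. acc=(acc<<6)|0x38=0x3B8
Byte[2]=8B: continuation. acc=(acc<<6)|0x0B=0xEE0B
Completed: cp=U+EE0B (starts at byte 0)
Byte[3]=7A: 1-byte ASCII. cp=U+007A
Byte[4]=E3: 3-byte lead, need 2 cont bytes. acc=0x3
Byte[5]=B5: continuation. acc=(acc<<6)|0x35=0xF5
Byte[6]=99: continuation. acc=(acc<<6)|0x19=0x3D59
Completed: cp=U+3D59 (starts at byte 4)
Byte[7]=F0: 4-byte lead, need 3 cont bytes. acc=0x0
Byte[8]=9C: continuation. acc=(acc<<6)|0x1C=0x1C
Byte[9]=94: continuation. acc=(acc<<6)|0x14=0x714
Byte[10]=8B: continuation. acc=(acc<<6)|0x0B=0x1C50B
Completed: cp=U+1C50B (starts at byte 7)
Byte[11]=E6: 3-byte lead, need 2 cont bytes. acc=0x6
Byte[12]=82: continuation. acc=(acc<<6)|0x02=0x182
Byte[13]=BE: continuation. acc=(acc<<6)|0x3E=0x60BE
Completed: cp=U+60BE (starts at byte 11)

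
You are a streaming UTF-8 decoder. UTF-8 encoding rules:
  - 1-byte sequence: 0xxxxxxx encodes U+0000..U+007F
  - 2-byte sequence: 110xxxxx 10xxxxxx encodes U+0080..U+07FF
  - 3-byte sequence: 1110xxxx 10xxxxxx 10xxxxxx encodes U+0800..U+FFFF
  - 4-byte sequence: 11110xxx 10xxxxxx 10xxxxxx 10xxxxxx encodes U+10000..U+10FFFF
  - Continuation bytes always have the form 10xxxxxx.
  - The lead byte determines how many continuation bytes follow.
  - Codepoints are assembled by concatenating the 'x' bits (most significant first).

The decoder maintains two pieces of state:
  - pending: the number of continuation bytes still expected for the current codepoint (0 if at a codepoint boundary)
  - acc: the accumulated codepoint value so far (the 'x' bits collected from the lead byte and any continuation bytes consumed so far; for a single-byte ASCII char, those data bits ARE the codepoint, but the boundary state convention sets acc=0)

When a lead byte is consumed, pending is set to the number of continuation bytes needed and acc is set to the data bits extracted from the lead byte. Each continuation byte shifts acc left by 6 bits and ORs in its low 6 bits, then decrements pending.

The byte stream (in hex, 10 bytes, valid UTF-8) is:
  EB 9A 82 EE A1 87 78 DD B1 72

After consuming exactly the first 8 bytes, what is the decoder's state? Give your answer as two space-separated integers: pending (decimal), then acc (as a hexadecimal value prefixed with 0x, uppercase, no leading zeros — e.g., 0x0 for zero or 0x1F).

Answer: 1 0x1D

Derivation:
Byte[0]=EB: 3-byte lead. pending=2, acc=0xB
Byte[1]=9A: continuation. acc=(acc<<6)|0x1A=0x2DA, pending=1
Byte[2]=82: continuation. acc=(acc<<6)|0x02=0xB682, pending=0
Byte[3]=EE: 3-byte lead. pending=2, acc=0xE
Byte[4]=A1: continuation. acc=(acc<<6)|0x21=0x3A1, pending=1
Byte[5]=87: continuation. acc=(acc<<6)|0x07=0xE847, pending=0
Byte[6]=78: 1-byte. pending=0, acc=0x0
Byte[7]=DD: 2-byte lead. pending=1, acc=0x1D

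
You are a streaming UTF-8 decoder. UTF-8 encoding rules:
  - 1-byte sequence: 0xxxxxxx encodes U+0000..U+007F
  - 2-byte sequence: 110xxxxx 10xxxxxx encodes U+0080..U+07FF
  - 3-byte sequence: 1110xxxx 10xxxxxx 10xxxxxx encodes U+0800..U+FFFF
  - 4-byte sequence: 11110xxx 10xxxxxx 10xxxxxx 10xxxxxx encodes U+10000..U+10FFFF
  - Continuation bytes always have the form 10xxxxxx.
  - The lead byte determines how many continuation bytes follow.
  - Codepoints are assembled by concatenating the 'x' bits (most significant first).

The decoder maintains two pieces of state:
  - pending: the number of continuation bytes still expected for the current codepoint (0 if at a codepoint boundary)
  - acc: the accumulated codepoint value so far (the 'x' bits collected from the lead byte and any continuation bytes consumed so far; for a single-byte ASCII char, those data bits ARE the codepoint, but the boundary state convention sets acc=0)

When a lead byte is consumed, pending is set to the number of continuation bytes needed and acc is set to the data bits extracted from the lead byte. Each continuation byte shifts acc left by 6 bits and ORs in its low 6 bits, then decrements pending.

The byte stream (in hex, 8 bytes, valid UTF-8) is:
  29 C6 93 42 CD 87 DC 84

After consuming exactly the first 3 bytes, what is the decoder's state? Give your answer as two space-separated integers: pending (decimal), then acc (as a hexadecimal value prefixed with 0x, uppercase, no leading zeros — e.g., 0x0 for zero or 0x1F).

Byte[0]=29: 1-byte. pending=0, acc=0x0
Byte[1]=C6: 2-byte lead. pending=1, acc=0x6
Byte[2]=93: continuation. acc=(acc<<6)|0x13=0x193, pending=0

Answer: 0 0x193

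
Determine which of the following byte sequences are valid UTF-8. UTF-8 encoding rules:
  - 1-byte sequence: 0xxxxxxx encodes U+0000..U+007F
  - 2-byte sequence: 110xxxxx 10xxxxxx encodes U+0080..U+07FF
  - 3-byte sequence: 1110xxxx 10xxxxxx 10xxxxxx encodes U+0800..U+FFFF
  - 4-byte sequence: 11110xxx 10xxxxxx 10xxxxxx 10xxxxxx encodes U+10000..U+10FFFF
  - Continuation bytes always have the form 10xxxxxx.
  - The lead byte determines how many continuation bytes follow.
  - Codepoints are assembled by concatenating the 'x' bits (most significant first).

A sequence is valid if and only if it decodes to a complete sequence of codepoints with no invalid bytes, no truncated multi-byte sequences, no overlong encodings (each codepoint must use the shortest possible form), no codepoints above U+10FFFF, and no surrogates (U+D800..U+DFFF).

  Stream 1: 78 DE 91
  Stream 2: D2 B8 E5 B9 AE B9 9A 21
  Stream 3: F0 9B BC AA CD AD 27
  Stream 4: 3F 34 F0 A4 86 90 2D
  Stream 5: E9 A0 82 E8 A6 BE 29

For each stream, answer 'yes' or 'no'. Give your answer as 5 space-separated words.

Stream 1: decodes cleanly. VALID
Stream 2: error at byte offset 5. INVALID
Stream 3: decodes cleanly. VALID
Stream 4: decodes cleanly. VALID
Stream 5: decodes cleanly. VALID

Answer: yes no yes yes yes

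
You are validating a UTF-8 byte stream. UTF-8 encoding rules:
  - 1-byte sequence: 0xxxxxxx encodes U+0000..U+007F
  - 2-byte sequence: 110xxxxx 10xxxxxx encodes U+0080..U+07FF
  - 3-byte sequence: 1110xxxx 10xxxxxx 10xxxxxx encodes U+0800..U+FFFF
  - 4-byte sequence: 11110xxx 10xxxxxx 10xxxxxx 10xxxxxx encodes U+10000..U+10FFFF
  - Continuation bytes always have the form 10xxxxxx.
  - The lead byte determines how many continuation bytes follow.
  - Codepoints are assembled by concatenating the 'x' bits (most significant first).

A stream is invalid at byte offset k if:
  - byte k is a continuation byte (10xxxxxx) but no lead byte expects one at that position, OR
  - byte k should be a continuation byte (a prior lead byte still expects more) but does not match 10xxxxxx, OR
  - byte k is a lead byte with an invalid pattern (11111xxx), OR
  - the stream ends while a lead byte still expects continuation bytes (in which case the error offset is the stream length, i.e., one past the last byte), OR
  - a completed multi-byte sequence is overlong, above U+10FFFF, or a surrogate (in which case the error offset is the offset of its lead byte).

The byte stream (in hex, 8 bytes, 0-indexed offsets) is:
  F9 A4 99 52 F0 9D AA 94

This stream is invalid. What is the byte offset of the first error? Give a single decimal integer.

Answer: 0

Derivation:
Byte[0]=F9: INVALID lead byte (not 0xxx/110x/1110/11110)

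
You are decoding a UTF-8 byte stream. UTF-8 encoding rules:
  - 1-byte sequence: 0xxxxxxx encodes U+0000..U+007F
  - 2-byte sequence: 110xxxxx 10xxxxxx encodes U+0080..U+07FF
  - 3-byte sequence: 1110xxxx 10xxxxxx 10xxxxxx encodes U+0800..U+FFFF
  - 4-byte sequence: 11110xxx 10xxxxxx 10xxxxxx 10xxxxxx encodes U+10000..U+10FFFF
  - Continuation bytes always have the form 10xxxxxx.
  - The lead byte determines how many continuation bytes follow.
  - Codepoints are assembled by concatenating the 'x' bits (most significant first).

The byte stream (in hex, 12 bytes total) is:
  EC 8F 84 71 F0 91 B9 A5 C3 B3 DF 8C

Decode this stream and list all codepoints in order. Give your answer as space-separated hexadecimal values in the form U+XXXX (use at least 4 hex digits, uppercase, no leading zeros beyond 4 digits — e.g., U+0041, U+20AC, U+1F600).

Answer: U+C3C4 U+0071 U+11E65 U+00F3 U+07CC

Derivation:
Byte[0]=EC: 3-byte lead, need 2 cont bytes. acc=0xC
Byte[1]=8F: continuation. acc=(acc<<6)|0x0F=0x30F
Byte[2]=84: continuation. acc=(acc<<6)|0x04=0xC3C4
Completed: cp=U+C3C4 (starts at byte 0)
Byte[3]=71: 1-byte ASCII. cp=U+0071
Byte[4]=F0: 4-byte lead, need 3 cont bytes. acc=0x0
Byte[5]=91: continuation. acc=(acc<<6)|0x11=0x11
Byte[6]=B9: continuation. acc=(acc<<6)|0x39=0x479
Byte[7]=A5: continuation. acc=(acc<<6)|0x25=0x11E65
Completed: cp=U+11E65 (starts at byte 4)
Byte[8]=C3: 2-byte lead, need 1 cont bytes. acc=0x3
Byte[9]=B3: continuation. acc=(acc<<6)|0x33=0xF3
Completed: cp=U+00F3 (starts at byte 8)
Byte[10]=DF: 2-byte lead, need 1 cont bytes. acc=0x1F
Byte[11]=8C: continuation. acc=(acc<<6)|0x0C=0x7CC
Completed: cp=U+07CC (starts at byte 10)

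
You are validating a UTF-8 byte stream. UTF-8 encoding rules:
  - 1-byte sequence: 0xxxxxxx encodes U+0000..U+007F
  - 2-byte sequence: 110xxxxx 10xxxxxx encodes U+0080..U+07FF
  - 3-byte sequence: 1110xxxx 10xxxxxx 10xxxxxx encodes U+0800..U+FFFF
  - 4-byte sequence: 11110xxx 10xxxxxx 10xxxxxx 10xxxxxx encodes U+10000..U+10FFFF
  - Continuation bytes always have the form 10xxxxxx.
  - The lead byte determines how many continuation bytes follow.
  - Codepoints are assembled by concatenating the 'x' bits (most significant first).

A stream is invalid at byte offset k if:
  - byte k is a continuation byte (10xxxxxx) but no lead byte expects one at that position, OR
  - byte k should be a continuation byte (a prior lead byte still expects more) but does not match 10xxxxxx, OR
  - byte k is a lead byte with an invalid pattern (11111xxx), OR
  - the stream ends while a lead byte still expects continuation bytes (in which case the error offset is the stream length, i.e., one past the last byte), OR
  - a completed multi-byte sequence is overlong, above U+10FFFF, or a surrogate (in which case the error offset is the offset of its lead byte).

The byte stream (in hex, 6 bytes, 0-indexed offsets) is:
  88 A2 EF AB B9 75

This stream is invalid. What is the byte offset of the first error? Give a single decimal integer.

Answer: 0

Derivation:
Byte[0]=88: INVALID lead byte (not 0xxx/110x/1110/11110)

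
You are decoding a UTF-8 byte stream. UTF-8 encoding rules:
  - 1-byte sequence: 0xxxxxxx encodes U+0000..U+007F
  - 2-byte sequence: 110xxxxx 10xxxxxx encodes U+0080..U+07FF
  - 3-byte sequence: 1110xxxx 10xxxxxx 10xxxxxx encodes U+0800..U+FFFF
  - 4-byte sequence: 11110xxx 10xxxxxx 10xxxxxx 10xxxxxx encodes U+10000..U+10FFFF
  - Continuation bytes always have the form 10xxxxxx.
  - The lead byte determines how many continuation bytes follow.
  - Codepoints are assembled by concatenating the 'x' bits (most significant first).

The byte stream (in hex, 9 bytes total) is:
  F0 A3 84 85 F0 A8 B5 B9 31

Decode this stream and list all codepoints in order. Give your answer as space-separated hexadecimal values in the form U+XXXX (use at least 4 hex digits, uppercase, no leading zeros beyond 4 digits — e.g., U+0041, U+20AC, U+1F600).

Answer: U+23105 U+28D79 U+0031

Derivation:
Byte[0]=F0: 4-byte lead, need 3 cont bytes. acc=0x0
Byte[1]=A3: continuation. acc=(acc<<6)|0x23=0x23
Byte[2]=84: continuation. acc=(acc<<6)|0x04=0x8C4
Byte[3]=85: continuation. acc=(acc<<6)|0x05=0x23105
Completed: cp=U+23105 (starts at byte 0)
Byte[4]=F0: 4-byte lead, need 3 cont bytes. acc=0x0
Byte[5]=A8: continuation. acc=(acc<<6)|0x28=0x28
Byte[6]=B5: continuation. acc=(acc<<6)|0x35=0xA35
Byte[7]=B9: continuation. acc=(acc<<6)|0x39=0x28D79
Completed: cp=U+28D79 (starts at byte 4)
Byte[8]=31: 1-byte ASCII. cp=U+0031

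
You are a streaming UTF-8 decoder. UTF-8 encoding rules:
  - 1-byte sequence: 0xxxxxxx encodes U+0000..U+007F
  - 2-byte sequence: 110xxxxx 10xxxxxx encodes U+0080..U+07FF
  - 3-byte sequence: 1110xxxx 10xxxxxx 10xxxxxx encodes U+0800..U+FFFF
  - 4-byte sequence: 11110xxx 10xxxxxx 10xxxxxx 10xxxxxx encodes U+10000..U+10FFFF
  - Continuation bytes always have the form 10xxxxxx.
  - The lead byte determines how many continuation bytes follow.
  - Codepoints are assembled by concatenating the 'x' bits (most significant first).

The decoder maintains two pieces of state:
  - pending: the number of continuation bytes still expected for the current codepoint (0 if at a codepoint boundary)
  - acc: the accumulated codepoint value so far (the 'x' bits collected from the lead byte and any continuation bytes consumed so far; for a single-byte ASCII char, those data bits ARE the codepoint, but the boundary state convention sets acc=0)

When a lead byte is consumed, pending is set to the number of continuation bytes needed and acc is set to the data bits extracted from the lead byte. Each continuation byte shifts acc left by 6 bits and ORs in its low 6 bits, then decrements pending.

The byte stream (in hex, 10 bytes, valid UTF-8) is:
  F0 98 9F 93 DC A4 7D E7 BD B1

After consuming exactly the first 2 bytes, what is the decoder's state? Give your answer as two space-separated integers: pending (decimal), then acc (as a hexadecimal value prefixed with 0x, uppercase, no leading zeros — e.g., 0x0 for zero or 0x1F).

Answer: 2 0x18

Derivation:
Byte[0]=F0: 4-byte lead. pending=3, acc=0x0
Byte[1]=98: continuation. acc=(acc<<6)|0x18=0x18, pending=2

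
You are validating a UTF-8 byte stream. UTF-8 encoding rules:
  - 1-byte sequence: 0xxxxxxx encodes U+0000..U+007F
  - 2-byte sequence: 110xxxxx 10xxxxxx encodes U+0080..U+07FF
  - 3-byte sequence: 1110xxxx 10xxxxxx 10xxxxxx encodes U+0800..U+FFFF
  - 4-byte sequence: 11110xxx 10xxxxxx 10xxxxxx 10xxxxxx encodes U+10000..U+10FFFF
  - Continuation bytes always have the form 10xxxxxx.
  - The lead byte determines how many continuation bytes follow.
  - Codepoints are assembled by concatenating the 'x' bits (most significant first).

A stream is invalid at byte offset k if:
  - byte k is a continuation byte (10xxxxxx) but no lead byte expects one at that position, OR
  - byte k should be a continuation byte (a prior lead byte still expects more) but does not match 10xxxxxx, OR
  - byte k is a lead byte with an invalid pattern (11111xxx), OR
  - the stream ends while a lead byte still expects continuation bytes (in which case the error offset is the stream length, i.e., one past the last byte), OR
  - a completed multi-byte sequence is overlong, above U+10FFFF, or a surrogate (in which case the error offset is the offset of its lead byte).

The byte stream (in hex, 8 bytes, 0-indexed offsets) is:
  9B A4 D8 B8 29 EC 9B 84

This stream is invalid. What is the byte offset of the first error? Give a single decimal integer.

Byte[0]=9B: INVALID lead byte (not 0xxx/110x/1110/11110)

Answer: 0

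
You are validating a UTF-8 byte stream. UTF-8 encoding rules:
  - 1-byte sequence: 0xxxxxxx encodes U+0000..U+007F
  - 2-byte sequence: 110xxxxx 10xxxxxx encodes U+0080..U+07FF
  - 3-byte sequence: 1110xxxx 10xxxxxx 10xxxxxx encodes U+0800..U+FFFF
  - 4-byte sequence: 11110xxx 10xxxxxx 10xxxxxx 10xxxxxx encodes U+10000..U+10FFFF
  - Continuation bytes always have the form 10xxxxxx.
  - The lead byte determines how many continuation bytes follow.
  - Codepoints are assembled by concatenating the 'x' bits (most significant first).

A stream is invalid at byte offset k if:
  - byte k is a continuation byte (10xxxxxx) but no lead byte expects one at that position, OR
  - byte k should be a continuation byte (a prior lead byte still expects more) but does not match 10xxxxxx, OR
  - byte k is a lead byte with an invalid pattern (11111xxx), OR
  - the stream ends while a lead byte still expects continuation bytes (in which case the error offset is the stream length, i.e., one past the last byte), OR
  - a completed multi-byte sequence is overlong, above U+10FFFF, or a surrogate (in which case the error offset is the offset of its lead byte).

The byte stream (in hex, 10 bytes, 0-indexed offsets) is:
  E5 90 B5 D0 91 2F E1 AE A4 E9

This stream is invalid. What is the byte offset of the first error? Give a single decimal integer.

Byte[0]=E5: 3-byte lead, need 2 cont bytes. acc=0x5
Byte[1]=90: continuation. acc=(acc<<6)|0x10=0x150
Byte[2]=B5: continuation. acc=(acc<<6)|0x35=0x5435
Completed: cp=U+5435 (starts at byte 0)
Byte[3]=D0: 2-byte lead, need 1 cont bytes. acc=0x10
Byte[4]=91: continuation. acc=(acc<<6)|0x11=0x411
Completed: cp=U+0411 (starts at byte 3)
Byte[5]=2F: 1-byte ASCII. cp=U+002F
Byte[6]=E1: 3-byte lead, need 2 cont bytes. acc=0x1
Byte[7]=AE: continuation. acc=(acc<<6)|0x2E=0x6E
Byte[8]=A4: continuation. acc=(acc<<6)|0x24=0x1BA4
Completed: cp=U+1BA4 (starts at byte 6)
Byte[9]=E9: 3-byte lead, need 2 cont bytes. acc=0x9
Byte[10]: stream ended, expected continuation. INVALID

Answer: 10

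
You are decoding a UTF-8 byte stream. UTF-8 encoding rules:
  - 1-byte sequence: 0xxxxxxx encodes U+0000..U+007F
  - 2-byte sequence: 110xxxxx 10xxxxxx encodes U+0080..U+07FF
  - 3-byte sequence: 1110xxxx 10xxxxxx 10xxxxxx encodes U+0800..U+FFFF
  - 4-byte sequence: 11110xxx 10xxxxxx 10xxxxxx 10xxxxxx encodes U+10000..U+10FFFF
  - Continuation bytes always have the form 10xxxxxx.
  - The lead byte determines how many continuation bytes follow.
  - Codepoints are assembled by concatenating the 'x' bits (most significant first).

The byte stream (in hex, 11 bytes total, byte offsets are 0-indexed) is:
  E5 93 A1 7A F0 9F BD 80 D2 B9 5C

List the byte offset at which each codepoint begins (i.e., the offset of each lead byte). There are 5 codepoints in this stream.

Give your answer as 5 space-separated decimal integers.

Byte[0]=E5: 3-byte lead, need 2 cont bytes. acc=0x5
Byte[1]=93: continuation. acc=(acc<<6)|0x13=0x153
Byte[2]=A1: continuation. acc=(acc<<6)|0x21=0x54E1
Completed: cp=U+54E1 (starts at byte 0)
Byte[3]=7A: 1-byte ASCII. cp=U+007A
Byte[4]=F0: 4-byte lead, need 3 cont bytes. acc=0x0
Byte[5]=9F: continuation. acc=(acc<<6)|0x1F=0x1F
Byte[6]=BD: continuation. acc=(acc<<6)|0x3D=0x7FD
Byte[7]=80: continuation. acc=(acc<<6)|0x00=0x1FF40
Completed: cp=U+1FF40 (starts at byte 4)
Byte[8]=D2: 2-byte lead, need 1 cont bytes. acc=0x12
Byte[9]=B9: continuation. acc=(acc<<6)|0x39=0x4B9
Completed: cp=U+04B9 (starts at byte 8)
Byte[10]=5C: 1-byte ASCII. cp=U+005C

Answer: 0 3 4 8 10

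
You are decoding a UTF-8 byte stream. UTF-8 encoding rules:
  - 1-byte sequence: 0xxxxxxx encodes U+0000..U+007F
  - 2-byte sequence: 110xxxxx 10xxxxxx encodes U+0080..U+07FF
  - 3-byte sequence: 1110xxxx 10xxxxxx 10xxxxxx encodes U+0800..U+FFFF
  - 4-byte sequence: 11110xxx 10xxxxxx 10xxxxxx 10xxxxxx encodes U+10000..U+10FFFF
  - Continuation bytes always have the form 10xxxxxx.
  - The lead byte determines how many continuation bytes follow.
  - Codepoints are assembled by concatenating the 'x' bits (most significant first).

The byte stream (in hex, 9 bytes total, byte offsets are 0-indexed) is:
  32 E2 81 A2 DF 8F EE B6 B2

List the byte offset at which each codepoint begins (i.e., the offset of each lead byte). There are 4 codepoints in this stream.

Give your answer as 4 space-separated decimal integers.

Answer: 0 1 4 6

Derivation:
Byte[0]=32: 1-byte ASCII. cp=U+0032
Byte[1]=E2: 3-byte lead, need 2 cont bytes. acc=0x2
Byte[2]=81: continuation. acc=(acc<<6)|0x01=0x81
Byte[3]=A2: continuation. acc=(acc<<6)|0x22=0x2062
Completed: cp=U+2062 (starts at byte 1)
Byte[4]=DF: 2-byte lead, need 1 cont bytes. acc=0x1F
Byte[5]=8F: continuation. acc=(acc<<6)|0x0F=0x7CF
Completed: cp=U+07CF (starts at byte 4)
Byte[6]=EE: 3-byte lead, need 2 cont bytes. acc=0xE
Byte[7]=B6: continuation. acc=(acc<<6)|0x36=0x3B6
Byte[8]=B2: continuation. acc=(acc<<6)|0x32=0xEDB2
Completed: cp=U+EDB2 (starts at byte 6)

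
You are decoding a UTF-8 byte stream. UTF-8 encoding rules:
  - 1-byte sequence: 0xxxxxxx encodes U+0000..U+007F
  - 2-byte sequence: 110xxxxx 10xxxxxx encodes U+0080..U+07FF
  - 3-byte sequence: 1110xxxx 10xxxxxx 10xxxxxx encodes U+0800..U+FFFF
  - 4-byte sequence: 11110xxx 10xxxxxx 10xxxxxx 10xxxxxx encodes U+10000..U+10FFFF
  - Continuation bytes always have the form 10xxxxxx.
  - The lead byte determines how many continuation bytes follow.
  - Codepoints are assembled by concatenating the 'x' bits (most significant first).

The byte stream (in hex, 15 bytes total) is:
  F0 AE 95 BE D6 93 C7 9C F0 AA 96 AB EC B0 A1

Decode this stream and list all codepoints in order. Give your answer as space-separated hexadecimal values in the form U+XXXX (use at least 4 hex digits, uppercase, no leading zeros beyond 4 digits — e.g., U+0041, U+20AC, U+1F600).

Answer: U+2E57E U+0593 U+01DC U+2A5AB U+CC21

Derivation:
Byte[0]=F0: 4-byte lead, need 3 cont bytes. acc=0x0
Byte[1]=AE: continuation. acc=(acc<<6)|0x2E=0x2E
Byte[2]=95: continuation. acc=(acc<<6)|0x15=0xB95
Byte[3]=BE: continuation. acc=(acc<<6)|0x3E=0x2E57E
Completed: cp=U+2E57E (starts at byte 0)
Byte[4]=D6: 2-byte lead, need 1 cont bytes. acc=0x16
Byte[5]=93: continuation. acc=(acc<<6)|0x13=0x593
Completed: cp=U+0593 (starts at byte 4)
Byte[6]=C7: 2-byte lead, need 1 cont bytes. acc=0x7
Byte[7]=9C: continuation. acc=(acc<<6)|0x1C=0x1DC
Completed: cp=U+01DC (starts at byte 6)
Byte[8]=F0: 4-byte lead, need 3 cont bytes. acc=0x0
Byte[9]=AA: continuation. acc=(acc<<6)|0x2A=0x2A
Byte[10]=96: continuation. acc=(acc<<6)|0x16=0xA96
Byte[11]=AB: continuation. acc=(acc<<6)|0x2B=0x2A5AB
Completed: cp=U+2A5AB (starts at byte 8)
Byte[12]=EC: 3-byte lead, need 2 cont bytes. acc=0xC
Byte[13]=B0: continuation. acc=(acc<<6)|0x30=0x330
Byte[14]=A1: continuation. acc=(acc<<6)|0x21=0xCC21
Completed: cp=U+CC21 (starts at byte 12)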